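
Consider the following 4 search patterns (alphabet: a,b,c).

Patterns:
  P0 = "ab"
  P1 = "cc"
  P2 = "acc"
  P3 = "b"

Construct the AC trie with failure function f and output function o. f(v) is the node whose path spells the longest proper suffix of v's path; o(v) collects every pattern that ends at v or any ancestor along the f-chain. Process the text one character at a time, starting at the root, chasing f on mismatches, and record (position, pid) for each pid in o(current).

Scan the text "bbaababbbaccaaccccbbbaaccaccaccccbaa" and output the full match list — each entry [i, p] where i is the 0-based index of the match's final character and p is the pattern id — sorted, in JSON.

Build:
Trie (insert patterns):
  0='ε' goto a→1 b→7 c→3
  1='a' goto b→2 c→5
  2='ab' goto ·  ←P0
  3='c' goto c→4
  4='cc' goto ·  ←P1
  5='ac' goto c→6
  6='acc' goto ·  ←P2
  7='b' goto ·  ←P3

Failure links (BFS by depth):
  n1('a'): parent n0 fail=0; on 'a' 0 → fail=0;  out ∅∪∅=∅
  n3('c'): parent n0 fail=0; on 'c' 0 → fail=0;  out ∅∪∅=∅
  n7('b'): parent n0 fail=0; on 'b' 0 → fail=0;  out {3}∪∅={3}
  n2('ab'): parent n1 fail=0; on 'b' 0 → fail=7;  out {0}∪{3}={0,3}
  n4('cc'): parent n3 fail=0; on 'c' 0 → fail=3;  out {1}∪∅={1}
  n5('ac'): parent n1 fail=0; on 'c' 0 → fail=3;  out ∅∪∅=∅
  n6('acc'): parent n5 fail=3; on 'c' 3 → fail=4;  out {2}∪{1}={1,2}

Scan:
i=0 'b': node 0→7  ** P3@[0:0]
i=1 'b': node 7→7 (fail-walked)  ** P3@[1:1]
i=2 'a': node 7→1 (fail-walked)
i=3 'a': node 1→1 (fail-walked)
i=4 'b': node 1→2  ** P0@[3:4],P3@[4:4]
i=5 'a': node 2→1 (fail-walked)
i=6 'b': node 1→2  ** P0@[5:6],P3@[6:6]
i=7 'b': node 2→7 (fail-walked)  ** P3@[7:7]
i=8 'b': node 7→7 (fail-walked)  ** P3@[8:8]
i=9 'a': node 7→1 (fail-walked)
i=10 'c': node 1→5
i=11 'c': node 5→6  ** P1@[10:11],P2@[9:11]
i=12 'a': node 6→1 (fail-walked)
i=13 'a': node 1→1 (fail-walked)
i=14 'c': node 1→5
i=15 'c': node 5→6  ** P1@[14:15],P2@[13:15]
i=16 'c': node 6→4 (fail-walked)  ** P1@[15:16]
i=17 'c': node 4→4 (fail-walked)  ** P1@[16:17]
i=18 'b': node 4→7 (fail-walked)  ** P3@[18:18]
i=19 'b': node 7→7 (fail-walked)  ** P3@[19:19]
i=20 'b': node 7→7 (fail-walked)  ** P3@[20:20]
i=21 'a': node 7→1 (fail-walked)
i=22 'a': node 1→1 (fail-walked)
i=23 'c': node 1→5
i=24 'c': node 5→6  ** P1@[23:24],P2@[22:24]
i=25 'a': node 6→1 (fail-walked)
i=26 'c': node 1→5
i=27 'c': node 5→6  ** P1@[26:27],P2@[25:27]
i=28 'a': node 6→1 (fail-walked)
i=29 'c': node 1→5
i=30 'c': node 5→6  ** P1@[29:30],P2@[28:30]
i=31 'c': node 6→4 (fail-walked)  ** P1@[30:31]
i=32 'c': node 4→4 (fail-walked)  ** P1@[31:32]
i=33 'b': node 4→7 (fail-walked)  ** P3@[33:33]
i=34 'a': node 7→1 (fail-walked)
i=35 'a': node 1→1 (fail-walked)

Matches: [[0,3],[1,3],[4,0],[4,3],[6,0],[6,3],[7,3],[8,3],[11,1],[11,2],[15,1],[15,2],[16,1],[17,1],[18,3],[19,3],[20,3],[24,1],[24,2],[27,1],[27,2],[30,1],[30,2],[31,1],[32,1],[33,3]]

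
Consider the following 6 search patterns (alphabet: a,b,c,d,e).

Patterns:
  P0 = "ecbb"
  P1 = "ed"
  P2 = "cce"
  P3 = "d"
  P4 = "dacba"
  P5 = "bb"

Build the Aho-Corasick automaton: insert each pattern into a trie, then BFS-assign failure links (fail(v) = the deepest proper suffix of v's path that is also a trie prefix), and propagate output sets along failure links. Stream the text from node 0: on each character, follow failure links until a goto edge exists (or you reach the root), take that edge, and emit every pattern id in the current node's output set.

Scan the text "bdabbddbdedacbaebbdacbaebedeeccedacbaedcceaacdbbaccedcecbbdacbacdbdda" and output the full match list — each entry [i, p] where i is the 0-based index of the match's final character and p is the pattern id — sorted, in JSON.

Construct AC machine:
Trie (insert patterns):
  0='ε' goto b→14 c→6 d→9 e→1
  1='e' goto c→2 d→5
  2='ec' goto b→3
  3='ecb' goto b→4
  4='ecbb' goto ·  [P0 ends]
  5='ed' goto ·  [P1 ends]
  6='c' goto c→7
  7='cc' goto e→8
  8='cce' goto ·  [P2 ends]
  9='d' goto a→10  [P3 ends]
  10='da' goto c→11
  11='dac' goto b→12
  12='dacb' goto a→13
  13='dacba' goto ·  [P4 ends]
  14='b' goto b→15
  15='bb' goto ·  [P5 ends]

BFS fail/out derivation:
  fail(1) 'e': from fail(0)=0 chase 'e': 0 ⇒ 0;  out=∅∪out(0)=∅
  fail(6) 'c': from fail(0)=0 chase 'c': 0 ⇒ 0;  out=∅∪out(0)=∅
  fail(9) 'd': from fail(0)=0 chase 'd': 0 ⇒ 0;  out={3}∪out(0)={3}
  fail(14) 'b': from fail(0)=0 chase 'b': 0 ⇒ 0;  out=∅∪out(0)=∅
  fail(2) 'ec': from fail(1)=0 chase 'c': 0 ⇒ 6;  out=∅∪out(6)=∅
  fail(5) 'ed': from fail(1)=0 chase 'd': 0 ⇒ 9;  out={1}∪out(9)={1,3}
  fail(7) 'cc': from fail(6)=0 chase 'c': 0 ⇒ 6;  out=∅∪out(6)=∅
  fail(10) 'da': from fail(9)=0 chase 'a': 0 ⇒ 0;  out=∅∪out(0)=∅
  fail(15) 'bb': from fail(14)=0 chase 'b': 0 ⇒ 14;  out={5}∪out(14)={5}
  fail(3) 'ecb': from fail(2)=6 chase 'b': 6→0 ⇒ 14;  out=∅∪out(14)=∅
  fail(8) 'cce': from fail(7)=6 chase 'e': 6→0 ⇒ 1;  out={2}∪out(1)={2}
  fail(11) 'dac': from fail(10)=0 chase 'c': 0 ⇒ 6;  out=∅∪out(6)=∅
  fail(4) 'ecbb': from fail(3)=14 chase 'b': 14 ⇒ 15;  out={0}∪out(15)={0,5}
  fail(12) 'dacb': from fail(11)=6 chase 'b': 6→0 ⇒ 14;  out=∅∪out(14)=∅
  fail(13) 'dacba': from fail(12)=14 chase 'a': 14→0 ⇒ 0;  out={4}∪out(0)={4}

Run:
pos 0 'b': at 14
pos 1 'd': at 9 (fail-walked)  ** P3@[1:1]
pos 2 'a': at 10
pos 3 'b': at 14 (fail-walked)
pos 4 'b': at 15  ** P5@[3:4]
pos 5 'd': at 9 (fail-walked)  ** P3@[5:5]
pos 6 'd': at 9 (fail-walked)  ** P3@[6:6]
pos 7 'b': at 14 (fail-walked)
pos 8 'd': at 9 (fail-walked)  ** P3@[8:8]
pos 9 'e': at 1 (fail-walked)
pos 10 'd': at 5  ** P1@[9:10],P3@[10:10]
pos 11 'a': at 10 (fail-walked)
pos 12 'c': at 11
pos 13 'b': at 12
pos 14 'a': at 13  ** P4@[10:14]
pos 15 'e': at 1 (fail-walked)
pos 16 'b': at 14 (fail-walked)
pos 17 'b': at 15  ** P5@[16:17]
pos 18 'd': at 9 (fail-walked)  ** P3@[18:18]
pos 19 'a': at 10
pos 20 'c': at 11
pos 21 'b': at 12
pos 22 'a': at 13  ** P4@[18:22]
pos 23 'e': at 1 (fail-walked)
pos 24 'b': at 14 (fail-walked)
pos 25 'e': at 1 (fail-walked)
pos 26 'd': at 5  ** P1@[25:26],P3@[26:26]
pos 27 'e': at 1 (fail-walked)
pos 28 'e': at 1 (fail-walked)
pos 29 'c': at 2
pos 30 'c': at 7 (fail-walked)
pos 31 'e': at 8  ** P2@[29:31]
pos 32 'd': at 5 (fail-walked)  ** P1@[31:32],P3@[32:32]
pos 33 'a': at 10 (fail-walked)
pos 34 'c': at 11
pos 35 'b': at 12
pos 36 'a': at 13  ** P4@[32:36]
pos 37 'e': at 1 (fail-walked)
pos 38 'd': at 5  ** P1@[37:38],P3@[38:38]
pos 39 'c': at 6 (fail-walked)
pos 40 'c': at 7
pos 41 'e': at 8  ** P2@[39:41]
pos 42 'a': at 0 (fail-walked)
pos 43 'a': at 0
pos 44 'c': at 6
pos 45 'd': at 9 (fail-walked)  ** P3@[45:45]
pos 46 'b': at 14 (fail-walked)
pos 47 'b': at 15  ** P5@[46:47]
pos 48 'a': at 0 (fail-walked)
pos 49 'c': at 6
pos 50 'c': at 7
pos 51 'e': at 8  ** P2@[49:51]
pos 52 'd': at 5 (fail-walked)  ** P1@[51:52],P3@[52:52]
pos 53 'c': at 6 (fail-walked)
pos 54 'e': at 1 (fail-walked)
pos 55 'c': at 2
pos 56 'b': at 3
pos 57 'b': at 4  ** P0@[54:57],P5@[56:57]
pos 58 'd': at 9 (fail-walked)  ** P3@[58:58]
pos 59 'a': at 10
pos 60 'c': at 11
pos 61 'b': at 12
pos 62 'a': at 13  ** P4@[58:62]
pos 63 'c': at 6 (fail-walked)
pos 64 'd': at 9 (fail-walked)  ** P3@[64:64]
pos 65 'b': at 14 (fail-walked)
pos 66 'd': at 9 (fail-walked)  ** P3@[66:66]
pos 67 'd': at 9 (fail-walked)  ** P3@[67:67]
pos 68 'a': at 10

Matches: [[1,3],[4,5],[5,3],[6,3],[8,3],[10,1],[10,3],[14,4],[17,5],[18,3],[22,4],[26,1],[26,3],[31,2],[32,1],[32,3],[36,4],[38,1],[38,3],[41,2],[45,3],[47,5],[51,2],[52,1],[52,3],[57,0],[57,5],[58,3],[62,4],[64,3],[66,3],[67,3]]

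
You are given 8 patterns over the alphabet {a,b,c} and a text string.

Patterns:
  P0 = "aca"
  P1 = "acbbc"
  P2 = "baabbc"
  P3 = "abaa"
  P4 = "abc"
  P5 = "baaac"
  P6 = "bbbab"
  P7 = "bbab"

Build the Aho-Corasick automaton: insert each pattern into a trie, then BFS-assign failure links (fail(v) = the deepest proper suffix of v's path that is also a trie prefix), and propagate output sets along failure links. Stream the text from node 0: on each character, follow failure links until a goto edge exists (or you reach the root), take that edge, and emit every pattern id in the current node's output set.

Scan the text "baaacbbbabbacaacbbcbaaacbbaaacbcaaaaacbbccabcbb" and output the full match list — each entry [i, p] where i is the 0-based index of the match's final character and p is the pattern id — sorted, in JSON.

Build automaton:
Trie (insert patterns):
  n0 'ε': a→1 b→7
  n1 'a': b→13 c→2
  n2 'ac': a→3 b→4
  n3 'aca': ·  [P0 ends]
  n4 'acb': b→5
  n5 'acbb': c→6
  n6 'acbbc': ·  [P1 ends]
  n7 'b': a→8 b→19
  n8 'ba': a→9
  n9 'baa': a→17 b→10
  n10 'baab': b→11
  n11 'baabb': c→12
  n12 'baabbc': ·  [P2 ends]
  n13 'ab': a→14 c→16
  n14 'aba': a→15
  n15 'abaa': ·  [P3 ends]
  n16 'abc': ·  [P4 ends]
  n17 'baaa': c→18
  n18 'baaac': ·  [P5 ends]
  n19 'bb': a→23 b→20
  n20 'bbb': a→21
  n21 'bbba': b→22
  n22 'bbbab': ·  [P6 ends]
  n23 'bba': b→24
  n24 'bbab': ·  [P7 ends]

Failure links (BFS by depth):
  n1('a'): parent n0 fail=0; on 'a' 0 → fail=0;  out ∅∪∅=∅
  n7('b'): parent n0 fail=0; on 'b' 0 → fail=0;  out ∅∪∅=∅
  n2('ac'): parent n1 fail=0; on 'c' 0 → fail=0;  out ∅∪∅=∅
  n8('ba'): parent n7 fail=0; on 'a' 0 → fail=1;  out ∅∪∅=∅
  n13('ab'): parent n1 fail=0; on 'b' 0 → fail=7;  out ∅∪∅=∅
  n19('bb'): parent n7 fail=0; on 'b' 0 → fail=7;  out ∅∪∅=∅
  n3('aca'): parent n2 fail=0; on 'a' 0 → fail=1;  out {0}∪∅={0}
  n4('acb'): parent n2 fail=0; on 'b' 0 → fail=7;  out ∅∪∅=∅
  n9('baa'): parent n8 fail=1; on 'a' 1→0 → fail=1;  out ∅∪∅=∅
  n14('aba'): parent n13 fail=7; on 'a' 7 → fail=8;  out ∅∪∅=∅
  n16('abc'): parent n13 fail=7; on 'c' 7→0 → fail=0;  out {4}∪∅={4}
  n20('bbb'): parent n19 fail=7; on 'b' 7 → fail=19;  out ∅∪∅=∅
  n23('bba'): parent n19 fail=7; on 'a' 7 → fail=8;  out ∅∪∅=∅
  n5('acbb'): parent n4 fail=7; on 'b' 7 → fail=19;  out ∅∪∅=∅
  n10('baab'): parent n9 fail=1; on 'b' 1 → fail=13;  out ∅∪∅=∅
  n15('abaa'): parent n14 fail=8; on 'a' 8 → fail=9;  out {3}∪∅={3}
  n17('baaa'): parent n9 fail=1; on 'a' 1→0 → fail=1;  out ∅∪∅=∅
  n21('bbba'): parent n20 fail=19; on 'a' 19 → fail=23;  out ∅∪∅=∅
  n24('bbab'): parent n23 fail=8; on 'b' 8→1 → fail=13;  out {7}∪∅={7}
  n6('acbbc'): parent n5 fail=19; on 'c' 19→7→0 → fail=0;  out {1}∪∅={1}
  n11('baabb'): parent n10 fail=13; on 'b' 13→7 → fail=19;  out ∅∪∅=∅
  n18('baaac'): parent n17 fail=1; on 'c' 1 → fail=2;  out {5}∪∅={5}
  n22('bbbab'): parent n21 fail=23; on 'b' 23 → fail=24;  out {6}∪{7}={6,7}
  n12('baabbc'): parent n11 fail=19; on 'c' 19→7→0 → fail=0;  out {2}∪∅={2}

Text stream:
[0] read 'b'  n0⇒n7
[1] read 'a'  n7⇒n8
[2] read 'a'  n8⇒n9
[3] read 'a'  n9⇒n17
[4] read 'c'  n17⇒n18  → match P5@[0:4]
[5] read 'b'  n18⇒n4 (via fail)
[6] read 'b'  n4⇒n5
[7] read 'b'  n5⇒n20 (via fail)
[8] read 'a'  n20⇒n21
[9] read 'b'  n21⇒n22  → match P6@[5:9],P7@[6:9]
[10] read 'b'  n22⇒n19 (via fail)
[11] read 'a'  n19⇒n23
[12] read 'c'  n23⇒n2 (via fail)
[13] read 'a'  n2⇒n3  → match P0@[11:13]
[14] read 'a'  n3⇒n1 (via fail)
[15] read 'c'  n1⇒n2
[16] read 'b'  n2⇒n4
[17] read 'b'  n4⇒n5
[18] read 'c'  n5⇒n6  → match P1@[14:18]
[19] read 'b'  n6⇒n7 (via fail)
[20] read 'a'  n7⇒n8
[21] read 'a'  n8⇒n9
[22] read 'a'  n9⇒n17
[23] read 'c'  n17⇒n18  → match P5@[19:23]
[24] read 'b'  n18⇒n4 (via fail)
[25] read 'b'  n4⇒n5
[26] read 'a'  n5⇒n23 (via fail)
[27] read 'a'  n23⇒n9 (via fail)
[28] read 'a'  n9⇒n17
[29] read 'c'  n17⇒n18  → match P5@[25:29]
[30] read 'b'  n18⇒n4 (via fail)
[31] read 'c'  n4⇒n0 (via fail)
[32] read 'a'  n0⇒n1
[33] read 'a'  n1⇒n1 (via fail)
[34] read 'a'  n1⇒n1 (via fail)
[35] read 'a'  n1⇒n1 (via fail)
[36] read 'a'  n1⇒n1 (via fail)
[37] read 'c'  n1⇒n2
[38] read 'b'  n2⇒n4
[39] read 'b'  n4⇒n5
[40] read 'c'  n5⇒n6  → match P1@[36:40]
[41] read 'c'  n6⇒n0 (via fail)
[42] read 'a'  n0⇒n1
[43] read 'b'  n1⇒n13
[44] read 'c'  n13⇒n16  → match P4@[42:44]
[45] read 'b'  n16⇒n7 (via fail)
[46] read 'b'  n7⇒n19

All matches (sorted): [[4,5],[9,6],[9,7],[13,0],[18,1],[23,5],[29,5],[40,1],[44,4]]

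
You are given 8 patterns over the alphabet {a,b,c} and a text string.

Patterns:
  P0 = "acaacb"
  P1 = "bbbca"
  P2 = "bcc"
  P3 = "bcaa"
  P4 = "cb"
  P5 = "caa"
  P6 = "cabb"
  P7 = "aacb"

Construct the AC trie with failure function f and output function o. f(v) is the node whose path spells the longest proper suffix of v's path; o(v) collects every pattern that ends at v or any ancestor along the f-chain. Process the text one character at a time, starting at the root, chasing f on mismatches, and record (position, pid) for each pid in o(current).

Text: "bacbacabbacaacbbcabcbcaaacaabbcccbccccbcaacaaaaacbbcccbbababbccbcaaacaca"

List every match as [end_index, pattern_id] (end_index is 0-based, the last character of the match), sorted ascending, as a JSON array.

Build:
Trie (insert patterns):
  n0 'ε': a→1 b→7 c→16
  n1 'a': a→22 c→2
  n2 'ac': a→3
  n3 'aca': a→4
  n4 'acaa': c→5
  n5 'acaac': b→6
  n6 'acaacb': ·  [P0 ends]
  n7 'b': b→8 c→12
  n8 'bb': b→9
  n9 'bbb': c→10
  n10 'bbbc': a→11
  n11 'bbbca': ·  [P1 ends]
  n12 'bc': a→14 c→13
  n13 'bcc': ·  [P2 ends]
  n14 'bca': a→15
  n15 'bcaa': ·  [P3 ends]
  n16 'c': a→18 b→17
  n17 'cb': ·  [P4 ends]
  n18 'ca': a→19 b→20
  n19 'caa': ·  [P5 ends]
  n20 'cab': b→21
  n21 'cabb': ·  [P6 ends]
  n22 'aa': c→23
  n23 'aac': b→24
  n24 'aacb': ·  [P7 ends]

Failure links (BFS by depth):
  n1('a'): parent n0 fail=0; on 'a' 0 → fail=0;  out ∅∪∅=∅
  n7('b'): parent n0 fail=0; on 'b' 0 → fail=0;  out ∅∪∅=∅
  n16('c'): parent n0 fail=0; on 'c' 0 → fail=0;  out ∅∪∅=∅
  n2('ac'): parent n1 fail=0; on 'c' 0 → fail=16;  out ∅∪∅=∅
  n8('bb'): parent n7 fail=0; on 'b' 0 → fail=7;  out ∅∪∅=∅
  n12('bc'): parent n7 fail=0; on 'c' 0 → fail=16;  out ∅∪∅=∅
  n17('cb'): parent n16 fail=0; on 'b' 0 → fail=7;  out {4}∪∅={4}
  n18('ca'): parent n16 fail=0; on 'a' 0 → fail=1;  out ∅∪∅=∅
  n22('aa'): parent n1 fail=0; on 'a' 0 → fail=1;  out ∅∪∅=∅
  n3('aca'): parent n2 fail=16; on 'a' 16 → fail=18;  out ∅∪∅=∅
  n9('bbb'): parent n8 fail=7; on 'b' 7 → fail=8;  out ∅∪∅=∅
  n13('bcc'): parent n12 fail=16; on 'c' 16→0 → fail=16;  out {2}∪∅={2}
  n14('bca'): parent n12 fail=16; on 'a' 16 → fail=18;  out ∅∪∅=∅
  n19('caa'): parent n18 fail=1; on 'a' 1 → fail=22;  out {5}∪∅={5}
  n20('cab'): parent n18 fail=1; on 'b' 1→0 → fail=7;  out ∅∪∅=∅
  n23('aac'): parent n22 fail=1; on 'c' 1 → fail=2;  out ∅∪∅=∅
  n4('acaa'): parent n3 fail=18; on 'a' 18 → fail=19;  out ∅∪{5}={5}
  n10('bbbc'): parent n9 fail=8; on 'c' 8→7 → fail=12;  out ∅∪∅=∅
  n15('bcaa'): parent n14 fail=18; on 'a' 18 → fail=19;  out {3}∪{5}={3,5}
  n21('cabb'): parent n20 fail=7; on 'b' 7 → fail=8;  out {6}∪∅={6}
  n24('aacb'): parent n23 fail=2; on 'b' 2→16 → fail=17;  out {7}∪{4}={4,7}
  n5('acaac'): parent n4 fail=19; on 'c' 19→22 → fail=23;  out ∅∪∅=∅
  n11('bbbca'): parent n10 fail=12; on 'a' 12 → fail=14;  out {1}∪∅={1}
  n6('acaacb'): parent n5 fail=23; on 'b' 23 → fail=24;  out {0}∪{4,7}={0,4,7}

Run:
[0] read 'b'  n0⇒n7
[1] read 'a'  n7⇒n1 ·f
[2] read 'c'  n1⇒n2
[3] read 'b'  n2⇒n17 ·f  emit P4@[2:3]
[4] read 'a'  n17⇒n1 ·f
[5] read 'c'  n1⇒n2
[6] read 'a'  n2⇒n3
[7] read 'b'  n3⇒n20 ·f
[8] read 'b'  n20⇒n21  emit P6@[5:8]
[9] read 'a'  n21⇒n1 ·f
[10] read 'c'  n1⇒n2
[11] read 'a'  n2⇒n3
[12] read 'a'  n3⇒n4  emit P5@[10:12]
[13] read 'c'  n4⇒n5
[14] read 'b'  n5⇒n6  emit P0@[9:14],P4@[13:14],P7@[11:14]
[15] read 'b'  n6⇒n8 ·f
[16] read 'c'  n8⇒n12 ·f
[17] read 'a'  n12⇒n14
[18] read 'b'  n14⇒n20 ·f
[19] read 'c'  n20⇒n12 ·f
[20] read 'b'  n12⇒n17 ·f  emit P4@[19:20]
[21] read 'c'  n17⇒n12 ·f
[22] read 'a'  n12⇒n14
[23] read 'a'  n14⇒n15  emit P3@[20:23],P5@[21:23]
[24] read 'a'  n15⇒n22 ·f
[25] read 'c'  n22⇒n23
[26] read 'a'  n23⇒n3 ·f
[27] read 'a'  n3⇒n4  emit P5@[25:27]
[28] read 'b'  n4⇒n7 ·f
[29] read 'b'  n7⇒n8
[30] read 'c'  n8⇒n12 ·f
[31] read 'c'  n12⇒n13  emit P2@[29:31]
[32] read 'c'  n13⇒n16 ·f
[33] read 'b'  n16⇒n17  emit P4@[32:33]
[34] read 'c'  n17⇒n12 ·f
[35] read 'c'  n12⇒n13  emit P2@[33:35]
[36] read 'c'  n13⇒n16 ·f
[37] read 'c'  n16⇒n16 ·f
[38] read 'b'  n16⇒n17  emit P4@[37:38]
[39] read 'c'  n17⇒n12 ·f
[40] read 'a'  n12⇒n14
[41] read 'a'  n14⇒n15  emit P3@[38:41],P5@[39:41]
[42] read 'c'  n15⇒n23 ·f
[43] read 'a'  n23⇒n3 ·f
[44] read 'a'  n3⇒n4  emit P5@[42:44]
[45] read 'a'  n4⇒n22 ·f
[46] read 'a'  n22⇒n22 ·f
[47] read 'a'  n22⇒n22 ·f
[48] read 'c'  n22⇒n23
[49] read 'b'  n23⇒n24  emit P4@[48:49],P7@[46:49]
[50] read 'b'  n24⇒n8 ·f
[51] read 'c'  n8⇒n12 ·f
[52] read 'c'  n12⇒n13  emit P2@[50:52]
[53] read 'c'  n13⇒n16 ·f
[54] read 'b'  n16⇒n17  emit P4@[53:54]
[55] read 'b'  n17⇒n8 ·f
[56] read 'a'  n8⇒n1 ·f
[57] read 'b'  n1⇒n7 ·f
[58] read 'a'  n7⇒n1 ·f
[59] read 'b'  n1⇒n7 ·f
[60] read 'b'  n7⇒n8
[61] read 'c'  n8⇒n12 ·f
[62] read 'c'  n12⇒n13  emit P2@[60:62]
[63] read 'b'  n13⇒n17 ·f  emit P4@[62:63]
[64] read 'c'  n17⇒n12 ·f
[65] read 'a'  n12⇒n14
[66] read 'a'  n14⇒n15  emit P3@[63:66],P5@[64:66]
[67] read 'a'  n15⇒n22 ·f
[68] read 'c'  n22⇒n23
[69] read 'a'  n23⇒n3 ·f
[70] read 'c'  n3⇒n2 ·f
[71] read 'a'  n2⇒n3

Matches: [[3,4],[8,6],[12,5],[14,0],[14,4],[14,7],[20,4],[23,3],[23,5],[27,5],[31,2],[33,4],[35,2],[38,4],[41,3],[41,5],[44,5],[49,4],[49,7],[52,2],[54,4],[62,2],[63,4],[66,3],[66,5]]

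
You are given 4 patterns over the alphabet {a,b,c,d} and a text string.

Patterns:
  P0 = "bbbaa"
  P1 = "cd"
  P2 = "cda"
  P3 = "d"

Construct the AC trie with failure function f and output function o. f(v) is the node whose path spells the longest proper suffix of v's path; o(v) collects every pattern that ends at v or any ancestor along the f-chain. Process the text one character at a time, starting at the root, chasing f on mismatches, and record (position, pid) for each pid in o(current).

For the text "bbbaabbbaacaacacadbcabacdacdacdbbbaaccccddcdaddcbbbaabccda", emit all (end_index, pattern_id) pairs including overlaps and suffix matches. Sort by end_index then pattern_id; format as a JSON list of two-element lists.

Construct AC machine:
Trie nodes:
  0='ε' goto b→1 c→6 d→9
  1='b' goto b→2
  2='bb' goto b→3
  3='bbb' goto a→4
  4='bbba' goto a→5
  5='bbbaa' goto ·  [P0 ends]
  6='c' goto d→7
  7='cd' goto a→8  [P1 ends]
  8='cda' goto ·  [P2 ends]
  9='d' goto ·  [P3 ends]

Failure links (BFS by depth):
  n1('b'): parent n0 fail=0; on 'b' 0 → fail=0;  out ∅∪∅=∅
  n6('c'): parent n0 fail=0; on 'c' 0 → fail=0;  out ∅∪∅=∅
  n9('d'): parent n0 fail=0; on 'd' 0 → fail=0;  out {3}∪∅={3}
  n2('bb'): parent n1 fail=0; on 'b' 0 → fail=1;  out ∅∪∅=∅
  n7('cd'): parent n6 fail=0; on 'd' 0 → fail=9;  out {1}∪{3}={1,3}
  n3('bbb'): parent n2 fail=1; on 'b' 1 → fail=2;  out ∅∪∅=∅
  n8('cda'): parent n7 fail=9; on 'a' 9→0 → fail=0;  out {2}∪∅={2}
  n4('bbba'): parent n3 fail=2; on 'a' 2→1→0 → fail=0;  out ∅∪∅=∅
  n5('bbbaa'): parent n4 fail=0; on 'a' 0 → fail=0;  out {0}∪∅={0}

Run:
i=0 'b': node 0→1
i=1 'b': node 1→2
i=2 'b': node 2→3
i=3 'a': node 3→4
i=4 'a': node 4→5  ** P0@[0:4]
i=5 'b': node 5→1 (fail-walked)
i=6 'b': node 1→2
i=7 'b': node 2→3
i=8 'a': node 3→4
i=9 'a': node 4→5  ** P0@[5:9]
i=10 'c': node 5→6 (fail-walked)
i=11 'a': node 6→0 (fail-walked)
i=12 'a': node 0→0
i=13 'c': node 0→6
i=14 'a': node 6→0 (fail-walked)
i=15 'c': node 0→6
i=16 'a': node 6→0 (fail-walked)
i=17 'd': node 0→9  ** P3@[17:17]
i=18 'b': node 9→1 (fail-walked)
i=19 'c': node 1→6 (fail-walked)
i=20 'a': node 6→0 (fail-walked)
i=21 'b': node 0→1
i=22 'a': node 1→0 (fail-walked)
i=23 'c': node 0→6
i=24 'd': node 6→7  ** P1@[23:24],P3@[24:24]
i=25 'a': node 7→8  ** P2@[23:25]
i=26 'c': node 8→6 (fail-walked)
i=27 'd': node 6→7  ** P1@[26:27],P3@[27:27]
i=28 'a': node 7→8  ** P2@[26:28]
i=29 'c': node 8→6 (fail-walked)
i=30 'd': node 6→7  ** P1@[29:30],P3@[30:30]
i=31 'b': node 7→1 (fail-walked)
i=32 'b': node 1→2
i=33 'b': node 2→3
i=34 'a': node 3→4
i=35 'a': node 4→5  ** P0@[31:35]
i=36 'c': node 5→6 (fail-walked)
i=37 'c': node 6→6 (fail-walked)
i=38 'c': node 6→6 (fail-walked)
i=39 'c': node 6→6 (fail-walked)
i=40 'd': node 6→7  ** P1@[39:40],P3@[40:40]
i=41 'd': node 7→9 (fail-walked)  ** P3@[41:41]
i=42 'c': node 9→6 (fail-walked)
i=43 'd': node 6→7  ** P1@[42:43],P3@[43:43]
i=44 'a': node 7→8  ** P2@[42:44]
i=45 'd': node 8→9 (fail-walked)  ** P3@[45:45]
i=46 'd': node 9→9 (fail-walked)  ** P3@[46:46]
i=47 'c': node 9→6 (fail-walked)
i=48 'b': node 6→1 (fail-walked)
i=49 'b': node 1→2
i=50 'b': node 2→3
i=51 'a': node 3→4
i=52 'a': node 4→5  ** P0@[48:52]
i=53 'b': node 5→1 (fail-walked)
i=54 'c': node 1→6 (fail-walked)
i=55 'c': node 6→6 (fail-walked)
i=56 'd': node 6→7  ** P1@[55:56],P3@[56:56]
i=57 'a': node 7→8  ** P2@[55:57]

Result: [[4,0],[9,0],[17,3],[24,1],[24,3],[25,2],[27,1],[27,3],[28,2],[30,1],[30,3],[35,0],[40,1],[40,3],[41,3],[43,1],[43,3],[44,2],[45,3],[46,3],[52,0],[56,1],[56,3],[57,2]]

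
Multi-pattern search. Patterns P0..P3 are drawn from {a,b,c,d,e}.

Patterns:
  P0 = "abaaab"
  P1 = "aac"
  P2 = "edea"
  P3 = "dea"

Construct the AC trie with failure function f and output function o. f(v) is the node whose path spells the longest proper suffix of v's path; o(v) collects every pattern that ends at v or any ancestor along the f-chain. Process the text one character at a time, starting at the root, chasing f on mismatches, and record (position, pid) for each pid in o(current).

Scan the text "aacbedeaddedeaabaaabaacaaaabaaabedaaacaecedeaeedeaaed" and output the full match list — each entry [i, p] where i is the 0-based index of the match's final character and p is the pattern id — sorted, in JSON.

Build:
Trie (insert patterns):
  n0 'ε': a→1 d→13 e→9
  n1 'a': a→7 b→2
  n2 'ab': a→3
  n3 'aba': a→4
  n4 'abaa': a→5
  n5 'abaaa': b→6
  n6 'abaaab': ·  ←P0
  n7 'aa': c→8
  n8 'aac': ·  ←P1
  n9 'e': d→10
  n10 'ed': e→11
  n11 'ede': a→12
  n12 'edea': ·  ←P2
  n13 'd': e→14
  n14 'de': a→15
  n15 'dea': ·  ←P3

Failure links (BFS by depth):
  fail(1) 'a': from fail(0)=0 chase 'a': 0 ⇒ 0;  out=∅∪out(0)=∅
  fail(9) 'e': from fail(0)=0 chase 'e': 0 ⇒ 0;  out=∅∪out(0)=∅
  fail(13) 'd': from fail(0)=0 chase 'd': 0 ⇒ 0;  out=∅∪out(0)=∅
  fail(2) 'ab': from fail(1)=0 chase 'b': 0 ⇒ 0;  out=∅∪out(0)=∅
  fail(7) 'aa': from fail(1)=0 chase 'a': 0 ⇒ 1;  out=∅∪out(1)=∅
  fail(10) 'ed': from fail(9)=0 chase 'd': 0 ⇒ 13;  out=∅∪out(13)=∅
  fail(14) 'de': from fail(13)=0 chase 'e': 0 ⇒ 9;  out=∅∪out(9)=∅
  fail(3) 'aba': from fail(2)=0 chase 'a': 0 ⇒ 1;  out=∅∪out(1)=∅
  fail(8) 'aac': from fail(7)=1 chase 'c': 1→0 ⇒ 0;  out={1}∪out(0)={1}
  fail(11) 'ede': from fail(10)=13 chase 'e': 13 ⇒ 14;  out=∅∪out(14)=∅
  fail(15) 'dea': from fail(14)=9 chase 'a': 9→0 ⇒ 1;  out={3}∪out(1)={3}
  fail(4) 'abaa': from fail(3)=1 chase 'a': 1 ⇒ 7;  out=∅∪out(7)=∅
  fail(12) 'edea': from fail(11)=14 chase 'a': 14 ⇒ 15;  out={2}∪out(15)={2,3}
  fail(5) 'abaaa': from fail(4)=7 chase 'a': 7→1 ⇒ 7;  out=∅∪out(7)=∅
  fail(6) 'abaaab': from fail(5)=7 chase 'b': 7→1 ⇒ 2;  out={0}∪out(2)={0}

Run:
i=0 'a': node 0→1
i=1 'a': node 1→7
i=2 'c': node 7→8  → match P1@[0:2]
i=3 'b': node 8→0 (fail-walked)
i=4 'e': node 0→9
i=5 'd': node 9→10
i=6 'e': node 10→11
i=7 'a': node 11→12  → match P2@[4:7],P3@[5:7]
i=8 'd': node 12→13 (fail-walked)
i=9 'd': node 13→13 (fail-walked)
i=10 'e': node 13→14
i=11 'd': node 14→10 (fail-walked)
i=12 'e': node 10→11
i=13 'a': node 11→12  → match P2@[10:13],P3@[11:13]
i=14 'a': node 12→7 (fail-walked)
i=15 'b': node 7→2 (fail-walked)
i=16 'a': node 2→3
i=17 'a': node 3→4
i=18 'a': node 4→5
i=19 'b': node 5→6  → match P0@[14:19]
i=20 'a': node 6→3 (fail-walked)
i=21 'a': node 3→4
i=22 'c': node 4→8 (fail-walked)  → match P1@[20:22]
i=23 'a': node 8→1 (fail-walked)
i=24 'a': node 1→7
i=25 'a': node 7→7 (fail-walked)
i=26 'a': node 7→7 (fail-walked)
i=27 'b': node 7→2 (fail-walked)
i=28 'a': node 2→3
i=29 'a': node 3→4
i=30 'a': node 4→5
i=31 'b': node 5→6  → match P0@[26:31]
i=32 'e': node 6→9 (fail-walked)
i=33 'd': node 9→10
i=34 'a': node 10→1 (fail-walked)
i=35 'a': node 1→7
i=36 'a': node 7→7 (fail-walked)
i=37 'c': node 7→8  → match P1@[35:37]
i=38 'a': node 8→1 (fail-walked)
i=39 'e': node 1→9 (fail-walked)
i=40 'c': node 9→0 (fail-walked)
i=41 'e': node 0→9
i=42 'd': node 9→10
i=43 'e': node 10→11
i=44 'a': node 11→12  → match P2@[41:44],P3@[42:44]
i=45 'e': node 12→9 (fail-walked)
i=46 'e': node 9→9 (fail-walked)
i=47 'd': node 9→10
i=48 'e': node 10→11
i=49 'a': node 11→12  → match P2@[46:49],P3@[47:49]
i=50 'a': node 12→7 (fail-walked)
i=51 'e': node 7→9 (fail-walked)
i=52 'd': node 9→10

Result: [[2,1],[7,2],[7,3],[13,2],[13,3],[19,0],[22,1],[31,0],[37,1],[44,2],[44,3],[49,2],[49,3]]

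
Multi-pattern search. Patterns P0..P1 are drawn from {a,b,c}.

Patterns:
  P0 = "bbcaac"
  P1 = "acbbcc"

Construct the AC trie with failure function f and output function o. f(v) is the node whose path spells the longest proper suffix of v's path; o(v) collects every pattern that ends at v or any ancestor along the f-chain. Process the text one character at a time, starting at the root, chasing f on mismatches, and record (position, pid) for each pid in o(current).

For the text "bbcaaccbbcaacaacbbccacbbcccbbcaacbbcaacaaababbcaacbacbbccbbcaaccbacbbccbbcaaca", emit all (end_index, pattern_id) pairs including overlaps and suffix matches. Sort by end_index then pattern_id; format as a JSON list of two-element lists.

Build automaton:
Trie nodes:
  0='ε' goto a→7 b→1
  1='b' goto b→2
  2='bb' goto c→3
  3='bbc' goto a→4
  4='bbca' goto a→5
  5='bbcaa' goto c→6
  6='bbcaac' goto ·  [P0 ends]
  7='a' goto c→8
  8='ac' goto b→9
  9='acb' goto b→10
  10='acbb' goto c→11
  11='acbbc' goto c→12
  12='acbbcc' goto ·  [P1 ends]

Failure links (BFS by depth):
  fail(1) 'b': from fail(0)=0 chase 'b': 0 ⇒ 0;  out=∅∪out(0)=∅
  fail(7) 'a': from fail(0)=0 chase 'a': 0 ⇒ 0;  out=∅∪out(0)=∅
  fail(2) 'bb': from fail(1)=0 chase 'b': 0 ⇒ 1;  out=∅∪out(1)=∅
  fail(8) 'ac': from fail(7)=0 chase 'c': 0 ⇒ 0;  out=∅∪out(0)=∅
  fail(3) 'bbc': from fail(2)=1 chase 'c': 1→0 ⇒ 0;  out=∅∪out(0)=∅
  fail(9) 'acb': from fail(8)=0 chase 'b': 0 ⇒ 1;  out=∅∪out(1)=∅
  fail(4) 'bbca': from fail(3)=0 chase 'a': 0 ⇒ 7;  out=∅∪out(7)=∅
  fail(10) 'acbb': from fail(9)=1 chase 'b': 1 ⇒ 2;  out=∅∪out(2)=∅
  fail(5) 'bbcaa': from fail(4)=7 chase 'a': 7→0 ⇒ 7;  out=∅∪out(7)=∅
  fail(11) 'acbbc': from fail(10)=2 chase 'c': 2 ⇒ 3;  out=∅∪out(3)=∅
  fail(6) 'bbcaac': from fail(5)=7 chase 'c': 7 ⇒ 8;  out={0}∪out(8)={0}
  fail(12) 'acbbcc': from fail(11)=3 chase 'c': 3→0 ⇒ 0;  out={1}∪out(0)={1}

Scan:
[0] read 'b'  n0⇒n1
[1] read 'b'  n1⇒n2
[2] read 'c'  n2⇒n3
[3] read 'a'  n3⇒n4
[4] read 'a'  n4⇒n5
[5] read 'c'  n5⇒n6  → match P0@[0:5]
[6] read 'c'  n6⇒n0 ·f
[7] read 'b'  n0⇒n1
[8] read 'b'  n1⇒n2
[9] read 'c'  n2⇒n3
[10] read 'a'  n3⇒n4
[11] read 'a'  n4⇒n5
[12] read 'c'  n5⇒n6  → match P0@[7:12]
[13] read 'a'  n6⇒n7 ·f
[14] read 'a'  n7⇒n7 ·f
[15] read 'c'  n7⇒n8
[16] read 'b'  n8⇒n9
[17] read 'b'  n9⇒n10
[18] read 'c'  n10⇒n11
[19] read 'c'  n11⇒n12  → match P1@[14:19]
[20] read 'a'  n12⇒n7 ·f
[21] read 'c'  n7⇒n8
[22] read 'b'  n8⇒n9
[23] read 'b'  n9⇒n10
[24] read 'c'  n10⇒n11
[25] read 'c'  n11⇒n12  → match P1@[20:25]
[26] read 'c'  n12⇒n0 ·f
[27] read 'b'  n0⇒n1
[28] read 'b'  n1⇒n2
[29] read 'c'  n2⇒n3
[30] read 'a'  n3⇒n4
[31] read 'a'  n4⇒n5
[32] read 'c'  n5⇒n6  → match P0@[27:32]
[33] read 'b'  n6⇒n9 ·f
[34] read 'b'  n9⇒n10
[35] read 'c'  n10⇒n11
[36] read 'a'  n11⇒n4 ·f
[37] read 'a'  n4⇒n5
[38] read 'c'  n5⇒n6  → match P0@[33:38]
[39] read 'a'  n6⇒n7 ·f
[40] read 'a'  n7⇒n7 ·f
[41] read 'a'  n7⇒n7 ·f
[42] read 'b'  n7⇒n1 ·f
[43] read 'a'  n1⇒n7 ·f
[44] read 'b'  n7⇒n1 ·f
[45] read 'b'  n1⇒n2
[46] read 'c'  n2⇒n3
[47] read 'a'  n3⇒n4
[48] read 'a'  n4⇒n5
[49] read 'c'  n5⇒n6  → match P0@[44:49]
[50] read 'b'  n6⇒n9 ·f
[51] read 'a'  n9⇒n7 ·f
[52] read 'c'  n7⇒n8
[53] read 'b'  n8⇒n9
[54] read 'b'  n9⇒n10
[55] read 'c'  n10⇒n11
[56] read 'c'  n11⇒n12  → match P1@[51:56]
[57] read 'b'  n12⇒n1 ·f
[58] read 'b'  n1⇒n2
[59] read 'c'  n2⇒n3
[60] read 'a'  n3⇒n4
[61] read 'a'  n4⇒n5
[62] read 'c'  n5⇒n6  → match P0@[57:62]
[63] read 'c'  n6⇒n0 ·f
[64] read 'b'  n0⇒n1
[65] read 'a'  n1⇒n7 ·f
[66] read 'c'  n7⇒n8
[67] read 'b'  n8⇒n9
[68] read 'b'  n9⇒n10
[69] read 'c'  n10⇒n11
[70] read 'c'  n11⇒n12  → match P1@[65:70]
[71] read 'b'  n12⇒n1 ·f
[72] read 'b'  n1⇒n2
[73] read 'c'  n2⇒n3
[74] read 'a'  n3⇒n4
[75] read 'a'  n4⇒n5
[76] read 'c'  n5⇒n6  → match P0@[71:76]
[77] read 'a'  n6⇒n7 ·f

All matches (sorted): [[5,0],[12,0],[19,1],[25,1],[32,0],[38,0],[49,0],[56,1],[62,0],[70,1],[76,0]]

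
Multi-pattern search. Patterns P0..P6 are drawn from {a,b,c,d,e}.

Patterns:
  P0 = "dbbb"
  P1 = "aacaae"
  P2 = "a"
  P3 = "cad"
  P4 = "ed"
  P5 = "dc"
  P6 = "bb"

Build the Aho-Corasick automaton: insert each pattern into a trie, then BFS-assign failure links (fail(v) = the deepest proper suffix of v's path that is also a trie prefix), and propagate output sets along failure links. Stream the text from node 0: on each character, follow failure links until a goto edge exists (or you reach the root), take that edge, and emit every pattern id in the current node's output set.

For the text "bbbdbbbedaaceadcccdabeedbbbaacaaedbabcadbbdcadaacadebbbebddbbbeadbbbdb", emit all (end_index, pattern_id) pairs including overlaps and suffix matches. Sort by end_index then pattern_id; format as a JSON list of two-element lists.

Build:
Trie (insert patterns):
  n0 'ε': a→5 b→17 c→11 d→1 e→14
  n1 'd': b→2 c→16
  n2 'db': b→3
  n3 'dbb': b→4
  n4 'dbbb': ·  ←P0
  n5 'a': a→6  ←P2
  n6 'aa': c→7
  n7 'aac': a→8
  n8 'aaca': a→9
  n9 'aacaa': e→10
  n10 'aacaae': ·  ←P1
  n11 'c': a→12
  n12 'ca': d→13
  n13 'cad': ·  ←P3
  n14 'e': d→15
  n15 'ed': ·  ←P4
  n16 'dc': ·  ←P5
  n17 'b': b→18
  n18 'bb': ·  ←P6

BFS fail/out derivation:
  fail(1) 'd': from fail(0)=0 chase 'd': 0 ⇒ 0;  out=∅∪out(0)=∅
  fail(5) 'a': from fail(0)=0 chase 'a': 0 ⇒ 0;  out={2}∪out(0)={2}
  fail(11) 'c': from fail(0)=0 chase 'c': 0 ⇒ 0;  out=∅∪out(0)=∅
  fail(14) 'e': from fail(0)=0 chase 'e': 0 ⇒ 0;  out=∅∪out(0)=∅
  fail(17) 'b': from fail(0)=0 chase 'b': 0 ⇒ 0;  out=∅∪out(0)=∅
  fail(2) 'db': from fail(1)=0 chase 'b': 0 ⇒ 17;  out=∅∪out(17)=∅
  fail(6) 'aa': from fail(5)=0 chase 'a': 0 ⇒ 5;  out=∅∪out(5)={2}
  fail(12) 'ca': from fail(11)=0 chase 'a': 0 ⇒ 5;  out=∅∪out(5)={2}
  fail(15) 'ed': from fail(14)=0 chase 'd': 0 ⇒ 1;  out={4}∪out(1)={4}
  fail(16) 'dc': from fail(1)=0 chase 'c': 0 ⇒ 11;  out={5}∪out(11)={5}
  fail(18) 'bb': from fail(17)=0 chase 'b': 0 ⇒ 17;  out={6}∪out(17)={6}
  fail(3) 'dbb': from fail(2)=17 chase 'b': 17 ⇒ 18;  out=∅∪out(18)={6}
  fail(7) 'aac': from fail(6)=5 chase 'c': 5→0 ⇒ 11;  out=∅∪out(11)=∅
  fail(13) 'cad': from fail(12)=5 chase 'd': 5→0 ⇒ 1;  out={3}∪out(1)={3}
  fail(4) 'dbbb': from fail(3)=18 chase 'b': 18→17 ⇒ 18;  out={0}∪out(18)={0,6}
  fail(8) 'aaca': from fail(7)=11 chase 'a': 11 ⇒ 12;  out=∅∪out(12)={2}
  fail(9) 'aacaa': from fail(8)=12 chase 'a': 12→5 ⇒ 6;  out=∅∪out(6)={2}
  fail(10) 'aacaae': from fail(9)=6 chase 'e': 6→5→0 ⇒ 14;  out={1}∪out(14)={1}

Run:
[0] read 'b'  n0⇒n17
[1] read 'b'  n17⇒n18  emit P6@[0:1]
[2] read 'b'  n18⇒n18 ·f  emit P6@[1:2]
[3] read 'd'  n18⇒n1 ·f
[4] read 'b'  n1⇒n2
[5] read 'b'  n2⇒n3  emit P6@[4:5]
[6] read 'b'  n3⇒n4  emit P0@[3:6],P6@[5:6]
[7] read 'e'  n4⇒n14 ·f
[8] read 'd'  n14⇒n15  emit P4@[7:8]
[9] read 'a'  n15⇒n5 ·f  emit P2@[9:9]
[10] read 'a'  n5⇒n6  emit P2@[10:10]
[11] read 'c'  n6⇒n7
[12] read 'e'  n7⇒n14 ·f
[13] read 'a'  n14⇒n5 ·f  emit P2@[13:13]
[14] read 'd'  n5⇒n1 ·f
[15] read 'c'  n1⇒n16  emit P5@[14:15]
[16] read 'c'  n16⇒n11 ·f
[17] read 'c'  n11⇒n11 ·f
[18] read 'd'  n11⇒n1 ·f
[19] read 'a'  n1⇒n5 ·f  emit P2@[19:19]
[20] read 'b'  n5⇒n17 ·f
[21] read 'e'  n17⇒n14 ·f
[22] read 'e'  n14⇒n14 ·f
[23] read 'd'  n14⇒n15  emit P4@[22:23]
[24] read 'b'  n15⇒n2 ·f
[25] read 'b'  n2⇒n3  emit P6@[24:25]
[26] read 'b'  n3⇒n4  emit P0@[23:26],P6@[25:26]
[27] read 'a'  n4⇒n5 ·f  emit P2@[27:27]
[28] read 'a'  n5⇒n6  emit P2@[28:28]
[29] read 'c'  n6⇒n7
[30] read 'a'  n7⇒n8  emit P2@[30:30]
[31] read 'a'  n8⇒n9  emit P2@[31:31]
[32] read 'e'  n9⇒n10  emit P1@[27:32]
[33] read 'd'  n10⇒n15 ·f  emit P4@[32:33]
[34] read 'b'  n15⇒n2 ·f
[35] read 'a'  n2⇒n5 ·f  emit P2@[35:35]
[36] read 'b'  n5⇒n17 ·f
[37] read 'c'  n17⇒n11 ·f
[38] read 'a'  n11⇒n12  emit P2@[38:38]
[39] read 'd'  n12⇒n13  emit P3@[37:39]
[40] read 'b'  n13⇒n2 ·f
[41] read 'b'  n2⇒n3  emit P6@[40:41]
[42] read 'd'  n3⇒n1 ·f
[43] read 'c'  n1⇒n16  emit P5@[42:43]
[44] read 'a'  n16⇒n12 ·f  emit P2@[44:44]
[45] read 'd'  n12⇒n13  emit P3@[43:45]
[46] read 'a'  n13⇒n5 ·f  emit P2@[46:46]
[47] read 'a'  n5⇒n6  emit P2@[47:47]
[48] read 'c'  n6⇒n7
[49] read 'a'  n7⇒n8  emit P2@[49:49]
[50] read 'd'  n8⇒n13 ·f  emit P3@[48:50]
[51] read 'e'  n13⇒n14 ·f
[52] read 'b'  n14⇒n17 ·f
[53] read 'b'  n17⇒n18  emit P6@[52:53]
[54] read 'b'  n18⇒n18 ·f  emit P6@[53:54]
[55] read 'e'  n18⇒n14 ·f
[56] read 'b'  n14⇒n17 ·f
[57] read 'd'  n17⇒n1 ·f
[58] read 'd'  n1⇒n1 ·f
[59] read 'b'  n1⇒n2
[60] read 'b'  n2⇒n3  emit P6@[59:60]
[61] read 'b'  n3⇒n4  emit P0@[58:61],P6@[60:61]
[62] read 'e'  n4⇒n14 ·f
[63] read 'a'  n14⇒n5 ·f  emit P2@[63:63]
[64] read 'd'  n5⇒n1 ·f
[65] read 'b'  n1⇒n2
[66] read 'b'  n2⇒n3  emit P6@[65:66]
[67] read 'b'  n3⇒n4  emit P0@[64:67],P6@[66:67]
[68] read 'd'  n4⇒n1 ·f
[69] read 'b'  n1⇒n2

Result: [[1,6],[2,6],[5,6],[6,0],[6,6],[8,4],[9,2],[10,2],[13,2],[15,5],[19,2],[23,4],[25,6],[26,0],[26,6],[27,2],[28,2],[30,2],[31,2],[32,1],[33,4],[35,2],[38,2],[39,3],[41,6],[43,5],[44,2],[45,3],[46,2],[47,2],[49,2],[50,3],[53,6],[54,6],[60,6],[61,0],[61,6],[63,2],[66,6],[67,0],[67,6]]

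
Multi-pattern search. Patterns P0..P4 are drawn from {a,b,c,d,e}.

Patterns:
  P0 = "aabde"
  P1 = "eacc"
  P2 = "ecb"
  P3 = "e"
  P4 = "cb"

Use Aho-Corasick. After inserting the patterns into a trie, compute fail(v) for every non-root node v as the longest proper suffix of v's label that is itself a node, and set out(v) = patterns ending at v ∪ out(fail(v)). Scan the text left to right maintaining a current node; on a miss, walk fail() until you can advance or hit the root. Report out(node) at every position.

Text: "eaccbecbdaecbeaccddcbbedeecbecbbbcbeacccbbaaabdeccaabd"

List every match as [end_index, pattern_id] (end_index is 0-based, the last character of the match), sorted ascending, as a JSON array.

Build:
Trie (insert patterns):
  0='ε' goto a→1 c→12 e→6
  1='a' goto a→2
  2='aa' goto b→3
  3='aab' goto d→4
  4='aabd' goto e→5
  5='aabde' goto ·  [P0 ends]
  6='e' goto a→7 c→10  [P3 ends]
  7='ea' goto c→8
  8='eac' goto c→9
  9='eacc' goto ·  [P1 ends]
  10='ec' goto b→11
  11='ecb' goto ·  [P2 ends]
  12='c' goto b→13
  13='cb' goto ·  [P4 ends]

Failure links (BFS by depth):
  n1('a'): parent n0 fail=0; on 'a' 0 → fail=0;  out ∅∪∅=∅
  n6('e'): parent n0 fail=0; on 'e' 0 → fail=0;  out {3}∪∅={3}
  n12('c'): parent n0 fail=0; on 'c' 0 → fail=0;  out ∅∪∅=∅
  n2('aa'): parent n1 fail=0; on 'a' 0 → fail=1;  out ∅∪∅=∅
  n7('ea'): parent n6 fail=0; on 'a' 0 → fail=1;  out ∅∪∅=∅
  n10('ec'): parent n6 fail=0; on 'c' 0 → fail=12;  out ∅∪∅=∅
  n13('cb'): parent n12 fail=0; on 'b' 0 → fail=0;  out {4}∪∅={4}
  n3('aab'): parent n2 fail=1; on 'b' 1→0 → fail=0;  out ∅∪∅=∅
  n8('eac'): parent n7 fail=1; on 'c' 1→0 → fail=12;  out ∅∪∅=∅
  n11('ecb'): parent n10 fail=12; on 'b' 12 → fail=13;  out {2}∪{4}={2,4}
  n4('aabd'): parent n3 fail=0; on 'd' 0 → fail=0;  out ∅∪∅=∅
  n9('eacc'): parent n8 fail=12; on 'c' 12→0 → fail=12;  out {1}∪∅={1}
  n5('aabde'): parent n4 fail=0; on 'e' 0 → fail=6;  out {0}∪{3}={0,3}

Scan:
i=0 'e': node 0→6  → match P3@[0:0]
i=1 'a': node 6→7
i=2 'c': node 7→8
i=3 'c': node 8→9  → match P1@[0:3]
i=4 'b': node 9→13 (fail-walked)  → match P4@[3:4]
i=5 'e': node 13→6 (fail-walked)  → match P3@[5:5]
i=6 'c': node 6→10
i=7 'b': node 10→11  → match P2@[5:7],P4@[6:7]
i=8 'd': node 11→0 (fail-walked)
i=9 'a': node 0→1
i=10 'e': node 1→6 (fail-walked)  → match P3@[10:10]
i=11 'c': node 6→10
i=12 'b': node 10→11  → match P2@[10:12],P4@[11:12]
i=13 'e': node 11→6 (fail-walked)  → match P3@[13:13]
i=14 'a': node 6→7
i=15 'c': node 7→8
i=16 'c': node 8→9  → match P1@[13:16]
i=17 'd': node 9→0 (fail-walked)
i=18 'd': node 0→0
i=19 'c': node 0→12
i=20 'b': node 12→13  → match P4@[19:20]
i=21 'b': node 13→0 (fail-walked)
i=22 'e': node 0→6  → match P3@[22:22]
i=23 'd': node 6→0 (fail-walked)
i=24 'e': node 0→6  → match P3@[24:24]
i=25 'e': node 6→6 (fail-walked)  → match P3@[25:25]
i=26 'c': node 6→10
i=27 'b': node 10→11  → match P2@[25:27],P4@[26:27]
i=28 'e': node 11→6 (fail-walked)  → match P3@[28:28]
i=29 'c': node 6→10
i=30 'b': node 10→11  → match P2@[28:30],P4@[29:30]
i=31 'b': node 11→0 (fail-walked)
i=32 'b': node 0→0
i=33 'c': node 0→12
i=34 'b': node 12→13  → match P4@[33:34]
i=35 'e': node 13→6 (fail-walked)  → match P3@[35:35]
i=36 'a': node 6→7
i=37 'c': node 7→8
i=38 'c': node 8→9  → match P1@[35:38]
i=39 'c': node 9→12 (fail-walked)
i=40 'b': node 12→13  → match P4@[39:40]
i=41 'b': node 13→0 (fail-walked)
i=42 'a': node 0→1
i=43 'a': node 1→2
i=44 'a': node 2→2 (fail-walked)
i=45 'b': node 2→3
i=46 'd': node 3→4
i=47 'e': node 4→5  → match P0@[43:47],P3@[47:47]
i=48 'c': node 5→10 (fail-walked)
i=49 'c': node 10→12 (fail-walked)
i=50 'a': node 12→1 (fail-walked)
i=51 'a': node 1→2
i=52 'b': node 2→3
i=53 'd': node 3→4

All matches (sorted): [[0,3],[3,1],[4,4],[5,3],[7,2],[7,4],[10,3],[12,2],[12,4],[13,3],[16,1],[20,4],[22,3],[24,3],[25,3],[27,2],[27,4],[28,3],[30,2],[30,4],[34,4],[35,3],[38,1],[40,4],[47,0],[47,3]]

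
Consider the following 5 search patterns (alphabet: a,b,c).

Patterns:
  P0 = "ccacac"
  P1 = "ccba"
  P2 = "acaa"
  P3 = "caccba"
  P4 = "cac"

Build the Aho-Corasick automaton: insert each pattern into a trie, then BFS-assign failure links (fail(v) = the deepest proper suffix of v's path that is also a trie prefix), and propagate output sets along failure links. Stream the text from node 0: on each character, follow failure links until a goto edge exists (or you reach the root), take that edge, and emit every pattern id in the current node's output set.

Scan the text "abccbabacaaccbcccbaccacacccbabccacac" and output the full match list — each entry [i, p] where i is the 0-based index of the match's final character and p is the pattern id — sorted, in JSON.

Build:
Trie (insert patterns):
  n0 'ε': a→9 c→1
  n1 'c': a→13 c→2
  n2 'cc': a→3 b→7
  n3 'cca': c→4
  n4 'ccac': a→5
  n5 'ccaca': c→6
  n6 'ccacac': ·  ←P0
  n7 'ccb': a→8
  n8 'ccba': ·  ←P1
  n9 'a': c→10
  n10 'ac': a→11
  n11 'aca': a→12
  n12 'acaa': ·  ←P2
  n13 'ca': c→14
  n14 'cac': c→15  ←P4
  n15 'cacc': b→16
  n16 'caccb': a→17
  n17 'caccba': ·  ←P3

Failure links (BFS by depth):
  fail(1) 'c': from fail(0)=0 chase 'c': 0 ⇒ 0;  out=∅∪out(0)=∅
  fail(9) 'a': from fail(0)=0 chase 'a': 0 ⇒ 0;  out=∅∪out(0)=∅
  fail(2) 'cc': from fail(1)=0 chase 'c': 0 ⇒ 1;  out=∅∪out(1)=∅
  fail(10) 'ac': from fail(9)=0 chase 'c': 0 ⇒ 1;  out=∅∪out(1)=∅
  fail(13) 'ca': from fail(1)=0 chase 'a': 0 ⇒ 9;  out=∅∪out(9)=∅
  fail(3) 'cca': from fail(2)=1 chase 'a': 1 ⇒ 13;  out=∅∪out(13)=∅
  fail(7) 'ccb': from fail(2)=1 chase 'b': 1→0 ⇒ 0;  out=∅∪out(0)=∅
  fail(11) 'aca': from fail(10)=1 chase 'a': 1 ⇒ 13;  out=∅∪out(13)=∅
  fail(14) 'cac': from fail(13)=9 chase 'c': 9 ⇒ 10;  out={4}∪out(10)={4}
  fail(4) 'ccac': from fail(3)=13 chase 'c': 13 ⇒ 14;  out=∅∪out(14)={4}
  fail(8) 'ccba': from fail(7)=0 chase 'a': 0 ⇒ 9;  out={1}∪out(9)={1}
  fail(12) 'acaa': from fail(11)=13 chase 'a': 13→9→0 ⇒ 9;  out={2}∪out(9)={2}
  fail(15) 'cacc': from fail(14)=10 chase 'c': 10→1 ⇒ 2;  out=∅∪out(2)=∅
  fail(5) 'ccaca': from fail(4)=14 chase 'a': 14→10 ⇒ 11;  out=∅∪out(11)=∅
  fail(16) 'caccb': from fail(15)=2 chase 'b': 2 ⇒ 7;  out=∅∪out(7)=∅
  fail(6) 'ccacac': from fail(5)=11 chase 'c': 11→13 ⇒ 14;  out={0}∪out(14)={0,4}
  fail(17) 'caccba': from fail(16)=7 chase 'a': 7 ⇒ 8;  out={3}∪out(8)={1,3}

Run:
pos 0 'a': at 9
pos 1 'b': at 0 ·f
pos 2 'c': at 1
pos 3 'c': at 2
pos 4 'b': at 7
pos 5 'a': at 8  emit P1@[2:5]
pos 6 'b': at 0 ·f
pos 7 'a': at 9
pos 8 'c': at 10
pos 9 'a': at 11
pos 10 'a': at 12  emit P2@[7:10]
pos 11 'c': at 10 ·f
pos 12 'c': at 2 ·f
pos 13 'b': at 7
pos 14 'c': at 1 ·f
pos 15 'c': at 2
pos 16 'c': at 2 ·f
pos 17 'b': at 7
pos 18 'a': at 8  emit P1@[15:18]
pos 19 'c': at 10 ·f
pos 20 'c': at 2 ·f
pos 21 'a': at 3
pos 22 'c': at 4  emit P4@[20:22]
pos 23 'a': at 5
pos 24 'c': at 6  emit P0@[19:24],P4@[22:24]
pos 25 'c': at 15 ·f
pos 26 'c': at 2 ·f
pos 27 'b': at 7
pos 28 'a': at 8  emit P1@[25:28]
pos 29 'b': at 0 ·f
pos 30 'c': at 1
pos 31 'c': at 2
pos 32 'a': at 3
pos 33 'c': at 4  emit P4@[31:33]
pos 34 'a': at 5
pos 35 'c': at 6  emit P0@[30:35],P4@[33:35]

Matches: [[5,1],[10,2],[18,1],[22,4],[24,0],[24,4],[28,1],[33,4],[35,0],[35,4]]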